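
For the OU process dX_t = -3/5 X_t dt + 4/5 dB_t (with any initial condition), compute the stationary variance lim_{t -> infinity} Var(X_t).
lim Var(X_t) = 8/15

The OU SDE dX = -theta X dt + sigma dB admits the integrating factor exp(theta t): d(exp(theta t) X_t) = sigma exp(theta t) dB_t. Integrating from 0 to t gives X_t = x_0 * exp(-theta t) + sigma * int_0^t exp(-theta (t-s)) dB_s for any initial x_0. The Itô integral has variance (by the Itô isometry) sigma^2 * int_0^t exp(-2 theta (t - s)) ds = sigma^2 * (1 - exp(-2 theta t)) / (2 theta), independent of x_0.
With theta = 3/5, sigma = 4/5:
  Var(X_t) = (4/5)^2 * (1 - exp(-2*3/5 t)) / (2 * 3/5) = 8/15 - 8*exp(-6*t/5)/15.
As t -> infinity, exp(-2*3/5 t) -> 0, so the stationary variance is sigma^2 / (2 theta) = 8/15.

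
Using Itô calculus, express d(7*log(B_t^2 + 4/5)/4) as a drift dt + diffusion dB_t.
d(7*log(B_t^2 + 4/5)/4) = (35*(4 - 5*B_t^2)/(4*(5*B_t^2 + 4)^2)) dt + (35*B_t/(2*(5*B_t^2 + 4))) dB_t

Itô's formula for f(B_t) gives d f(B_t) = f'(B_t) dB_t + (1/2) f''(B_t) dt. Compute derivatives of f(x) = 7*log(x^2 + 4/5)/4:
  f'(x)  = 35*x/(2*(5*x^2 + 4))
  f''(x) = 35*(4 - 5*x^2)/(2*(5*x^2 + 4)^2)
Substitute x = B_t and multiply the f'' term by 1/2:
  drift     = (1/2) * (35*(4 - 5*x^2)/(2*(5*x^2 + 4)^2)) evaluated at B_t = 35*(4 - 5*B_t^2)/(4*(5*B_t^2 + 4)^2)
  diffusion = (35*x/(2*(5*x^2 + 4))) evaluated at B_t = 35*B_t/(2*(5*B_t^2 + 4))
Therefore d(7*log(B_t^2 + 4/5)/4) = (35*(4 - 5*B_t^2)/(4*(5*B_t^2 + 4)^2)) dt + (35*B_t/(2*(5*B_t^2 + 4))) dB_t.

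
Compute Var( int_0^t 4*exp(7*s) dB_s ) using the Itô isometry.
Var = 8*exp(14*t)/7 - 8/7

The Itô integral of a deterministic integrand f(s) has mean 0 because each increment f(s) * (B_{s+ds} - B_s) has mean 0. By the Itô isometry:
  Var( int_0^t f(s) dB_s ) = E[ (int_0^t f(s) dB_s)^2 ] = int_0^t f(s)^2 ds.
Here f(s) = 4*exp(7*s), so f(s)^2 = 16*exp(14*s). Integrate:
  int_0^t (16*exp(14*s)) ds = 8*exp(14*t)/7 - 8/7.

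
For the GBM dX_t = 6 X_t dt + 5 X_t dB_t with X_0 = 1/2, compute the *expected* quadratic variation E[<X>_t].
E[<X>_t] = 25*exp(37*t)/148 - 25/148

<X>_t = int_0^t (5 * X_s)^2 ds. Taking expectation inside the integral: E[<X>_t] = 5^2 * int_0^t E[X_s^2] ds. For GBM, E[X_s^2] = x_0^2 * exp((2 mu + sigma^2) s). Integrating:
  E[<X>_t] = 5^2 * (1/2)^2 * (exp((2*6 + 5^2) t) - 1) / (2*6 + 5^2)
           = 5^2 * (1/2)^2 * (exp(37 t) - 1) / 37 = 25*exp(37*t)/148 - 25/148.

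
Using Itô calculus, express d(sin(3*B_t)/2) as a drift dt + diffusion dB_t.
d(sin(3*B_t)/2) = (-9*sin(3*B_t)/4) dt + (3*cos(3*B_t)/2) dB_t

Itô's formula for f(B_t) gives d f(B_t) = f'(B_t) dB_t + (1/2) f''(B_t) dt. Compute derivatives of f(x) = sin(3*x)/2:
  f'(x)  = 3*cos(3*x)/2
  f''(x) = -9*sin(3*x)/2
Substitute x = B_t and multiply the f'' term by 1/2:
  drift     = (1/2) * (-9*sin(3*x)/2) evaluated at B_t = -9*sin(3*B_t)/4
  diffusion = (3*cos(3*x)/2) evaluated at B_t = 3*cos(3*B_t)/2
Therefore d(sin(3*B_t)/2) = (-9*sin(3*B_t)/4) dt + (3*cos(3*B_t)/2) dB_t.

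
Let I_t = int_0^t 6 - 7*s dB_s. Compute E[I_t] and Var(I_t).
E[I_t] = 0; Var(I_t) = t*(49*t^2 - 126*t + 108)/3

The Itô integral of a deterministic integrand f(s) has mean 0 because each increment f(s) * (B_{s+ds} - B_s) has mean 0. By the Itô isometry:
  Var( int_0^t f(s) dB_s ) = E[ (int_0^t f(s) dB_s)^2 ] = int_0^t f(s)^2 ds.
Here f(s) = 6 - 7*s, so f(s)^2 = (7*s - 6)^2. Integrate:
  int_0^t ((7*s - 6)^2) ds = t*(49*t^2 - 126*t + 108)/3.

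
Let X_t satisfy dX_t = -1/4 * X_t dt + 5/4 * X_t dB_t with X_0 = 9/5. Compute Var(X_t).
Var(X_t) = (81*exp(25*t/16) - 81)*exp(-t/2)/25

For GBM dX = mu X dt + sigma X dB with X_0 = x_0, apply Itô to Y = log X: dY = (mu - sigma^2/2) dt + sigma dB, so Y_t = log(x_0) + (mu - sigma^2/2) t + sigma B_t and hence X_t = x_0 * exp((mu - sigma^2/2) t + sigma B_t).
With mu = -1/4, sigma = 5/4, x_0 = 9/5, this gives:
  X_t = 9/5 * exp((-33/32) * t + (5/4) * B_t).
Since sigma*B_t ~ Normal(0, sigma^2 t), E[exp(sigma*B_t)] = exp(sigma^2 t / 2); so E[X_t] = x_0 * exp((mu - sigma^2/2) t) * exp(sigma^2 t / 2) = x_0 * exp(mu t) = 9*exp(-t/4)/5.
Var(X_t) = E[X_t^2] - (E[X_t])^2 = x_0^2 * exp(2 mu t) * (exp(sigma^2 t) - 1) = (81*exp(25*t/16) - 81)*exp(-t/2)/25.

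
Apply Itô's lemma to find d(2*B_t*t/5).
d(2*B_t*t/5) = (2*B_t/5) dt + (2*t/5) dB_t

Itô's formula for f(t, x): d f(t, B_t) = (f_t + (1/2) f_xx) dt + f_x dB_t. Compute partials of f(t, x) = 2*t*x/5:
  f_t(t,x)  = 2*x/5
  f_x(t,x)  = 2*t/5
  f_xx(t,x) = 0
Assemble drift = f_t + (1/2) f_xx = 2*x/5 and diffusion = f_x = 2*t/5. Substituting x = B_t:
  d(2*B_t*t/5) = (2*B_t/5) dt + (2*t/5) dB_t.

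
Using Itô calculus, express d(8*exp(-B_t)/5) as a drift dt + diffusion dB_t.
d(8*exp(-B_t)/5) = (4*exp(-B_t)/5) dt + (-8*exp(-B_t)/5) dB_t

Itô's formula for f(B_t) gives d f(B_t) = f'(B_t) dB_t + (1/2) f''(B_t) dt. Compute derivatives of f(x) = 8*exp(-x)/5:
  f'(x)  = -8*exp(-x)/5
  f''(x) = 8*exp(-x)/5
Substitute x = B_t and multiply the f'' term by 1/2:
  drift     = (1/2) * (8*exp(-x)/5) evaluated at B_t = 4*exp(-B_t)/5
  diffusion = (-8*exp(-x)/5) evaluated at B_t = -8*exp(-B_t)/5
Therefore d(8*exp(-B_t)/5) = (4*exp(-B_t)/5) dt + (-8*exp(-B_t)/5) dB_t.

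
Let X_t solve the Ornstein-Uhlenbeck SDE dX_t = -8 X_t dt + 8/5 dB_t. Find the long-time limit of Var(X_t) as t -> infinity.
lim Var(X_t) = 4/25

The OU SDE dX = -theta X dt + sigma dB admits the integrating factor exp(theta t): d(exp(theta t) X_t) = sigma exp(theta t) dB_t. Integrating from 0 to t gives X_t = x_0 * exp(-theta t) + sigma * int_0^t exp(-theta (t-s)) dB_s for any initial x_0. The Itô integral has variance (by the Itô isometry) sigma^2 * int_0^t exp(-2 theta (t - s)) ds = sigma^2 * (1 - exp(-2 theta t)) / (2 theta), independent of x_0.
With theta = 8, sigma = 8/5:
  Var(X_t) = (8/5)^2 * (1 - exp(-2*8 t)) / (2 * 8) = 4/25 - 4*exp(-16*t)/25.
As t -> infinity, exp(-2*8 t) -> 0, so the stationary variance is sigma^2 / (2 theta) = 4/25.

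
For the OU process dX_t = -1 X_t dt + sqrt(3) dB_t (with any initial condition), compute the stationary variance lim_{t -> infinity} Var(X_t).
lim Var(X_t) = 3/2

The OU SDE dX = -theta X dt + sigma dB admits the integrating factor exp(theta t): d(exp(theta t) X_t) = sigma exp(theta t) dB_t. Integrating from 0 to t gives X_t = x_0 * exp(-theta t) + sigma * int_0^t exp(-theta (t-s)) dB_s for any initial x_0. The Itô integral has variance (by the Itô isometry) sigma^2 * int_0^t exp(-2 theta (t - s)) ds = sigma^2 * (1 - exp(-2 theta t)) / (2 theta), independent of x_0.
With theta = 1, sigma = sqrt(3):
  Var(X_t) = (sqrt(3))^2 * (1 - exp(-2*1 t)) / (2 * 1) = 3/2 - 3*exp(-2*t)/2.
As t -> infinity, exp(-2*1 t) -> 0, so the stationary variance is sigma^2 / (2 theta) = 3/2.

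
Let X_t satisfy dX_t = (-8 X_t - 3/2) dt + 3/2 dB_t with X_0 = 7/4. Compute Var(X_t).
Var(X_t) = 9/64 - 9*exp(-16*t)/64

The variance V(t) = Var(X_t) satisfies V'(t) = 2 a V(t) + c^2 with V(0) = 0 (drift coefficient is linear in X, diffusion is constant). With a = -8, c = 3/2, the solution is
  V(t) = (c^2 / (2 a)) * (exp(2 a t) - 1)
       = ((3/2)^2 / (2*(-8))) * (exp((-16) t) - 1)
       = 9/64 - 9*exp(-16*t)/64.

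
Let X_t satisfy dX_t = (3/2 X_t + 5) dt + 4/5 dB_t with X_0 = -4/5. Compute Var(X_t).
Var(X_t) = 16*exp(3*t)/75 - 16/75

The variance V(t) = Var(X_t) satisfies V'(t) = 2 a V(t) + c^2 with V(0) = 0 (drift coefficient is linear in X, diffusion is constant). With a = 3/2, c = 4/5, the solution is
  V(t) = (c^2 / (2 a)) * (exp(2 a t) - 1)
       = ((4/5)^2 / (2*(3/2))) * (exp(3 t) - 1)
       = 16*exp(3*t)/75 - 16/75.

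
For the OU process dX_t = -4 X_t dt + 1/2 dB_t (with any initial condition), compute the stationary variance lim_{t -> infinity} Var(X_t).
lim Var(X_t) = 1/32

The OU SDE dX = -theta X dt + sigma dB admits the integrating factor exp(theta t): d(exp(theta t) X_t) = sigma exp(theta t) dB_t. Integrating from 0 to t gives X_t = x_0 * exp(-theta t) + sigma * int_0^t exp(-theta (t-s)) dB_s for any initial x_0. The Itô integral has variance (by the Itô isometry) sigma^2 * int_0^t exp(-2 theta (t - s)) ds = sigma^2 * (1 - exp(-2 theta t)) / (2 theta), independent of x_0.
With theta = 4, sigma = 1/2:
  Var(X_t) = (1/2)^2 * (1 - exp(-2*4 t)) / (2 * 4) = 1/32 - exp(-8*t)/32.
As t -> infinity, exp(-2*4 t) -> 0, so the stationary variance is sigma^2 / (2 theta) = 1/32.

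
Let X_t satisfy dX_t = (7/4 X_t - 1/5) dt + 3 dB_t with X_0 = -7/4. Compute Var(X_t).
Var(X_t) = 18*exp(7*t/2)/7 - 18/7

The variance V(t) = Var(X_t) satisfies V'(t) = 2 a V(t) + c^2 with V(0) = 0 (drift coefficient is linear in X, diffusion is constant). With a = 7/4, c = 3, the solution is
  V(t) = (c^2 / (2 a)) * (exp(2 a t) - 1)
       = (3^2 / (2*(7/4))) * (exp((7/2) t) - 1)
       = 18*exp(7*t/2)/7 - 18/7.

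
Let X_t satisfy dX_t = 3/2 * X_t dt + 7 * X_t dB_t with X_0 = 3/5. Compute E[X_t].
E[X_t] = 3*exp(3*t/2)/5

For GBM dX = mu X dt + sigma X dB with X_0 = x_0, apply Itô to Y = log X: dY = (mu - sigma^2/2) dt + sigma dB, so Y_t = log(x_0) + (mu - sigma^2/2) t + sigma B_t and hence X_t = x_0 * exp((mu - sigma^2/2) t + sigma B_t).
With mu = 3/2, sigma = 7, x_0 = 3/5, this gives:
  X_t = 3/5 * exp((-23) * t + (7) * B_t).
Since sigma*B_t ~ Normal(0, sigma^2 t), E[exp(sigma*B_t)] = exp(sigma^2 t / 2); so E[X_t] = x_0 * exp((mu - sigma^2/2) t) * exp(sigma^2 t / 2) = x_0 * exp(mu t) = 3*exp(3*t/2)/5.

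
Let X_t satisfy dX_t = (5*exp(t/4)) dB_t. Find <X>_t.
<X>_t = 50*exp(t/2) - 50

For an Itô process dX_t = a(t) dt + b(t) dB_t, the quadratic variation is <X>_t = int_0^t b(s)^2 ds (the drift term does not contribute). Here b(s) = 5*exp(s/4), so
  b(s)^2 = 25*exp(s/2).
Integrating from 0 to t:
  <X>_t = int_0^t (25*exp(s/2)) ds = 50*exp(t/2) - 50.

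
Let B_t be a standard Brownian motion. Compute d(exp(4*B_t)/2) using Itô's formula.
d(exp(4*B_t)/2) = (4*exp(4*B_t)) dt + (2*exp(4*B_t)) dB_t

Itô's formula for f(B_t) gives d f(B_t) = f'(B_t) dB_t + (1/2) f''(B_t) dt. Compute derivatives of f(x) = exp(4*x)/2:
  f'(x)  = 2*exp(4*x)
  f''(x) = 8*exp(4*x)
Substitute x = B_t and multiply the f'' term by 1/2:
  drift     = (1/2) * (8*exp(4*x)) evaluated at B_t = 4*exp(4*B_t)
  diffusion = (2*exp(4*x)) evaluated at B_t = 2*exp(4*B_t)
Therefore d(exp(4*B_t)/2) = (4*exp(4*B_t)) dt + (2*exp(4*B_t)) dB_t.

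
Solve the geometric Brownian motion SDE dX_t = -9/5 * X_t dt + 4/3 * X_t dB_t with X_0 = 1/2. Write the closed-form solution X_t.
X_t = 1/2 * exp((-121/45) * t + (4/3) * B_t)

For GBM dX = mu X dt + sigma X dB with X_0 = x_0, apply Itô to Y = log X: dY = (mu - sigma^2/2) dt + sigma dB, so Y_t = log(x_0) + (mu - sigma^2/2) t + sigma B_t and hence X_t = x_0 * exp((mu - sigma^2/2) t + sigma B_t).
With mu = -9/5, sigma = 4/3, x_0 = 1/2, this gives:
  X_t = 1/2 * exp((-121/45) * t + (4/3) * B_t).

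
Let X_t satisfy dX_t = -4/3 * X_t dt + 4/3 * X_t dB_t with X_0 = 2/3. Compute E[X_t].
E[X_t] = 2*exp(-4*t/3)/3

For GBM dX = mu X dt + sigma X dB with X_0 = x_0, apply Itô to Y = log X: dY = (mu - sigma^2/2) dt + sigma dB, so Y_t = log(x_0) + (mu - sigma^2/2) t + sigma B_t and hence X_t = x_0 * exp((mu - sigma^2/2) t + sigma B_t).
With mu = -4/3, sigma = 4/3, x_0 = 2/3, this gives:
  X_t = 2/3 * exp((-20/9) * t + (4/3) * B_t).
Since sigma*B_t ~ Normal(0, sigma^2 t), E[exp(sigma*B_t)] = exp(sigma^2 t / 2); so E[X_t] = x_0 * exp((mu - sigma^2/2) t) * exp(sigma^2 t / 2) = x_0 * exp(mu t) = 2*exp(-4*t/3)/3.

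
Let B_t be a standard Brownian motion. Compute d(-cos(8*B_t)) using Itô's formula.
d(-cos(8*B_t)) = (32*cos(8*B_t)) dt + (8*sin(8*B_t)) dB_t

Itô's formula for f(B_t) gives d f(B_t) = f'(B_t) dB_t + (1/2) f''(B_t) dt. Compute derivatives of f(x) = -cos(8*x):
  f'(x)  = 8*sin(8*x)
  f''(x) = 64*cos(8*x)
Substitute x = B_t and multiply the f'' term by 1/2:
  drift     = (1/2) * (64*cos(8*x)) evaluated at B_t = 32*cos(8*B_t)
  diffusion = (8*sin(8*x)) evaluated at B_t = 8*sin(8*B_t)
Therefore d(-cos(8*B_t)) = (32*cos(8*B_t)) dt + (8*sin(8*B_t)) dB_t.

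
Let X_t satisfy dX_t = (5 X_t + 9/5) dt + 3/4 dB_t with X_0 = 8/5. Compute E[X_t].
E[X_t] = 49*exp(5*t)/25 - 9/25

Taking expectations and using E[dB_t] = 0, the mean m(t) = E[X_t] satisfies the ODE m'(t) = a m(t) + b with m(0) = x_0. With a = 5, b = 9/5, x_0 = 8/5, the solution is
  m(t) = x_0 * exp(a t) + (b/a) * (exp(a t) - 1)
       = (8/5) * exp(5 t) + ((9/5)/5) * (exp(5 t) - 1)
       = 49*exp(5*t)/25 - 9/25.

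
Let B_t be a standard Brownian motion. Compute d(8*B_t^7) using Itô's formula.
d(8*B_t^7) = (168*B_t^5) dt + (56*B_t^6) dB_t

Itô's formula for f(B_t) gives d f(B_t) = f'(B_t) dB_t + (1/2) f''(B_t) dt. Compute derivatives of f(x) = 8*x^7:
  f'(x)  = 56*x^6
  f''(x) = 336*x^5
Substitute x = B_t and multiply the f'' term by 1/2:
  drift     = (1/2) * (336*x^5) evaluated at B_t = 168*B_t^5
  diffusion = (56*x^6) evaluated at B_t = 56*B_t^6
Therefore d(8*B_t^7) = (168*B_t^5) dt + (56*B_t^6) dB_t.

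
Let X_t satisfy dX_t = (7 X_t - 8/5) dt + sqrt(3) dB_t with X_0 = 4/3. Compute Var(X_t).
Var(X_t) = 3*exp(14*t)/14 - 3/14

The variance V(t) = Var(X_t) satisfies V'(t) = 2 a V(t) + c^2 with V(0) = 0 (drift coefficient is linear in X, diffusion is constant). With a = 7, c = sqrt(3), the solution is
  V(t) = (c^2 / (2 a)) * (exp(2 a t) - 1)
       = (sqrt(3)^2 / (2*7)) * (exp(14 t) - 1)
       = 3*exp(14*t)/14 - 3/14.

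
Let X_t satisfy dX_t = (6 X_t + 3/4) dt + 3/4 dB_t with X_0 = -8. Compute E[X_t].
E[X_t] = -63*exp(6*t)/8 - 1/8

Taking expectations and using E[dB_t] = 0, the mean m(t) = E[X_t] satisfies the ODE m'(t) = a m(t) + b with m(0) = x_0. With a = 6, b = 3/4, x_0 = -8, the solution is
  m(t) = x_0 * exp(a t) + (b/a) * (exp(a t) - 1)
       = (-8) * exp(6 t) + ((3/4)/6) * (exp(6 t) - 1)
       = -63*exp(6*t)/8 - 1/8.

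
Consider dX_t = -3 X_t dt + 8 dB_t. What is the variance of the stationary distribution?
lim Var(X_t) = 32/3

The OU SDE dX = -theta X dt + sigma dB admits the integrating factor exp(theta t): d(exp(theta t) X_t) = sigma exp(theta t) dB_t. Integrating from 0 to t gives X_t = x_0 * exp(-theta t) + sigma * int_0^t exp(-theta (t-s)) dB_s for any initial x_0. The Itô integral has variance (by the Itô isometry) sigma^2 * int_0^t exp(-2 theta (t - s)) ds = sigma^2 * (1 - exp(-2 theta t)) / (2 theta), independent of x_0.
With theta = 3, sigma = 8:
  Var(X_t) = (8)^2 * (1 - exp(-2*3 t)) / (2 * 3) = 32/3 - 32*exp(-6*t)/3.
As t -> infinity, exp(-2*3 t) -> 0, so the stationary variance is sigma^2 / (2 theta) = 32/3.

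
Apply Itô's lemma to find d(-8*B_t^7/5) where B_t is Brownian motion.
d(-8*B_t^7/5) = (-168*B_t^5/5) dt + (-56*B_t^6/5) dB_t

Itô's formula for f(B_t) gives d f(B_t) = f'(B_t) dB_t + (1/2) f''(B_t) dt. Compute derivatives of f(x) = -8*x^7/5:
  f'(x)  = -56*x^6/5
  f''(x) = -336*x^5/5
Substitute x = B_t and multiply the f'' term by 1/2:
  drift     = (1/2) * (-336*x^5/5) evaluated at B_t = -168*B_t^5/5
  diffusion = (-56*x^6/5) evaluated at B_t = -56*B_t^6/5
Therefore d(-8*B_t^7/5) = (-168*B_t^5/5) dt + (-56*B_t^6/5) dB_t.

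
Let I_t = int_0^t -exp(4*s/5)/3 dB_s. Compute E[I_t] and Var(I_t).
E[I_t] = 0; Var(I_t) = 5*exp(8*t/5)/72 - 5/72

The Itô integral of a deterministic integrand f(s) has mean 0 because each increment f(s) * (B_{s+ds} - B_s) has mean 0. By the Itô isometry:
  Var( int_0^t f(s) dB_s ) = E[ (int_0^t f(s) dB_s)^2 ] = int_0^t f(s)^2 ds.
Here f(s) = -exp(4*s/5)/3, so f(s)^2 = exp(8*s/5)/9. Integrate:
  int_0^t (exp(8*s/5)/9) ds = 5*exp(8*t/5)/72 - 5/72.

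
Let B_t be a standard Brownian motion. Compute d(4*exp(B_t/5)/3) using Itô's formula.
d(4*exp(B_t/5)/3) = (2*exp(B_t/5)/75) dt + (4*exp(B_t/5)/15) dB_t

Itô's formula for f(B_t) gives d f(B_t) = f'(B_t) dB_t + (1/2) f''(B_t) dt. Compute derivatives of f(x) = 4*exp(x/5)/3:
  f'(x)  = 4*exp(x/5)/15
  f''(x) = 4*exp(x/5)/75
Substitute x = B_t and multiply the f'' term by 1/2:
  drift     = (1/2) * (4*exp(x/5)/75) evaluated at B_t = 2*exp(B_t/5)/75
  diffusion = (4*exp(x/5)/15) evaluated at B_t = 4*exp(B_t/5)/15
Therefore d(4*exp(B_t/5)/3) = (2*exp(B_t/5)/75) dt + (4*exp(B_t/5)/15) dB_t.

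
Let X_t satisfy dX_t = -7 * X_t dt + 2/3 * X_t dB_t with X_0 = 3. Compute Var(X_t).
Var(X_t) = (9*exp(4*t/9) - 9)*exp(-14*t)

For GBM dX = mu X dt + sigma X dB with X_0 = x_0, apply Itô to Y = log X: dY = (mu - sigma^2/2) dt + sigma dB, so Y_t = log(x_0) + (mu - sigma^2/2) t + sigma B_t and hence X_t = x_0 * exp((mu - sigma^2/2) t + sigma B_t).
With mu = -7, sigma = 2/3, x_0 = 3, this gives:
  X_t = 3 * exp((-65/9) * t + (2/3) * B_t).
Since sigma*B_t ~ Normal(0, sigma^2 t), E[exp(sigma*B_t)] = exp(sigma^2 t / 2); so E[X_t] = x_0 * exp((mu - sigma^2/2) t) * exp(sigma^2 t / 2) = x_0 * exp(mu t) = 3*exp(-7*t).
Var(X_t) = E[X_t^2] - (E[X_t])^2 = x_0^2 * exp(2 mu t) * (exp(sigma^2 t) - 1) = (9*exp(4*t/9) - 9)*exp(-14*t).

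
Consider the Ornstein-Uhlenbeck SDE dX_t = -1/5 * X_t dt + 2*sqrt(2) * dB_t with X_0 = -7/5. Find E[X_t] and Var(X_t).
E[X_t] = -7*exp(-t/5)/5; Var(X_t) = 20 - 20*exp(-2*t/5)

The OU SDE dX = -theta X dt + sigma dB admits the integrating factor exp(theta t): d(exp(theta t) X_t) = sigma exp(theta t) dB_t. Integrating from 0 to t:
  X_t = x_0 * exp(-theta t) + sigma * int_0^t exp(-theta (t-s)) dB_s.
The Itô integral has mean 0 and (by the Itô isometry) variance sigma^2 * int_0^t exp(-2 theta (t - s)) ds = sigma^2 * (1 - exp(-2 theta t)) / (2 theta).
With theta = 1/5, sigma = 2*sqrt(2), x_0 = -7/5:
  E[X_t] = -7/5 * exp(-1/5 t) = -7*exp(-t/5)/5
  Var(X_t) = (2*sqrt(2))^2 * (1 - exp(-2*1/5 t)) / (2 * 1/5) = 20 - 20*exp(-2*t/5).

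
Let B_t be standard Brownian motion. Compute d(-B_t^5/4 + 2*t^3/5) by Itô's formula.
d(-B_t^5/4 + 2*t^3/5) = (-5*B_t^3/2 + 6*t^2/5) dt + (-5*B_t^4/4) dB_t

Itô's formula for f(t, x): d f(t, B_t) = (f_t + (1/2) f_xx) dt + f_x dB_t. Compute partials of f(t, x) = 2*t^3/5 - x^5/4:
  f_t(t,x)  = 6*t^2/5
  f_x(t,x)  = -5*x^4/4
  f_xx(t,x) = -5*x^3
Assemble drift = f_t + (1/2) f_xx = 6*t^2/5 - 5*x^3/2 and diffusion = f_x = -5*x^4/4. Substituting x = B_t:
  d(-B_t^5/4 + 2*t^3/5) = (-5*B_t^3/2 + 6*t^2/5) dt + (-5*B_t^4/4) dB_t.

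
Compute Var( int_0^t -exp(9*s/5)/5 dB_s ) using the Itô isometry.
Var = exp(18*t/5)/90 - 1/90

The Itô integral of a deterministic integrand f(s) has mean 0 because each increment f(s) * (B_{s+ds} - B_s) has mean 0. By the Itô isometry:
  Var( int_0^t f(s) dB_s ) = E[ (int_0^t f(s) dB_s)^2 ] = int_0^t f(s)^2 ds.
Here f(s) = -exp(9*s/5)/5, so f(s)^2 = exp(18*s/5)/25. Integrate:
  int_0^t (exp(18*s/5)/25) ds = exp(18*t/5)/90 - 1/90.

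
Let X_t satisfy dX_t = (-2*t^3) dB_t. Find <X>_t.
<X>_t = 4*t^7/7

For an Itô process dX_t = a(t) dt + b(t) dB_t, the quadratic variation is <X>_t = int_0^t b(s)^2 ds (the drift term does not contribute). Here b(s) = -2*s^3, so
  b(s)^2 = 4*s^6.
Integrating from 0 to t:
  <X>_t = int_0^t (4*s^6) ds = 4*t^7/7.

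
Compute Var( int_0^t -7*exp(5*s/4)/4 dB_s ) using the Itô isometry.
Var = 49*exp(5*t/2)/40 - 49/40

The Itô integral of a deterministic integrand f(s) has mean 0 because each increment f(s) * (B_{s+ds} - B_s) has mean 0. By the Itô isometry:
  Var( int_0^t f(s) dB_s ) = E[ (int_0^t f(s) dB_s)^2 ] = int_0^t f(s)^2 ds.
Here f(s) = -7*exp(5*s/4)/4, so f(s)^2 = 49*exp(5*s/2)/16. Integrate:
  int_0^t (49*exp(5*s/2)/16) ds = 49*exp(5*t/2)/40 - 49/40.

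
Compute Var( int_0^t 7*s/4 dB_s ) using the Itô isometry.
Var = 49*t^3/48

The Itô integral of a deterministic integrand f(s) has mean 0 because each increment f(s) * (B_{s+ds} - B_s) has mean 0. By the Itô isometry:
  Var( int_0^t f(s) dB_s ) = E[ (int_0^t f(s) dB_s)^2 ] = int_0^t f(s)^2 ds.
Here f(s) = 7*s/4, so f(s)^2 = 49*s^2/16. Integrate:
  int_0^t (49*s^2/16) ds = 49*t^3/48.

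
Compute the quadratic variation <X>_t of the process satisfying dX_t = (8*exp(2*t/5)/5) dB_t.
<X>_t = 16*exp(4*t/5)/5 - 16/5

For an Itô process dX_t = a(t) dt + b(t) dB_t, the quadratic variation is <X>_t = int_0^t b(s)^2 ds (the drift term does not contribute). Here b(s) = 8*exp(2*s/5)/5, so
  b(s)^2 = 64*exp(4*s/5)/25.
Integrating from 0 to t:
  <X>_t = int_0^t (64*exp(4*s/5)/25) ds = 16*exp(4*t/5)/5 - 16/5.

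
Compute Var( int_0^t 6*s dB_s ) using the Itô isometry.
Var = 12*t^3

The Itô integral of a deterministic integrand f(s) has mean 0 because each increment f(s) * (B_{s+ds} - B_s) has mean 0. By the Itô isometry:
  Var( int_0^t f(s) dB_s ) = E[ (int_0^t f(s) dB_s)^2 ] = int_0^t f(s)^2 ds.
Here f(s) = 6*s, so f(s)^2 = 36*s^2. Integrate:
  int_0^t (36*s^2) ds = 12*t^3.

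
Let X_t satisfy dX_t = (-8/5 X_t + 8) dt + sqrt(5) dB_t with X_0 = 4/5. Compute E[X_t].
E[X_t] = 5 - 21*exp(-8*t/5)/5

Taking expectations and using E[dB_t] = 0, the mean m(t) = E[X_t] satisfies the ODE m'(t) = a m(t) + b with m(0) = x_0. With a = -8/5, b = 8, x_0 = 4/5, the solution is
  m(t) = x_0 * exp(a t) + (b/a) * (exp(a t) - 1)
       = (4/5) * exp((-8/5) t) + (8/(-8/5)) * (exp((-8/5) t) - 1)
       = 5 - 21*exp(-8*t/5)/5.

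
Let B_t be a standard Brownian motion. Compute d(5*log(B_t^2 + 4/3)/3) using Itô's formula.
d(5*log(B_t^2 + 4/3)/3) = (5*(4 - 3*B_t^2)/(3*B_t^2 + 4)^2) dt + (10*B_t/(3*B_t^2 + 4)) dB_t

Itô's formula for f(B_t) gives d f(B_t) = f'(B_t) dB_t + (1/2) f''(B_t) dt. Compute derivatives of f(x) = 5*log(x^2 + 4/3)/3:
  f'(x)  = 10*x/(3*x^2 + 4)
  f''(x) = 10*(4 - 3*x^2)/(3*x^2 + 4)^2
Substitute x = B_t and multiply the f'' term by 1/2:
  drift     = (1/2) * (10*(4 - 3*x^2)/(3*x^2 + 4)^2) evaluated at B_t = 5*(4 - 3*B_t^2)/(3*B_t^2 + 4)^2
  diffusion = (10*x/(3*x^2 + 4)) evaluated at B_t = 10*B_t/(3*B_t^2 + 4)
Therefore d(5*log(B_t^2 + 4/3)/3) = (5*(4 - 3*B_t^2)/(3*B_t^2 + 4)^2) dt + (10*B_t/(3*B_t^2 + 4)) dB_t.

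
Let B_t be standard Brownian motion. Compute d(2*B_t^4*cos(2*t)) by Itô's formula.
d(2*B_t^4*cos(2*t)) = (4*B_t^2*(-B_t^2*sin(2*t) + 3*cos(2*t))) dt + (8*B_t^3*cos(2*t)) dB_t

Itô's formula for f(t, x): d f(t, B_t) = (f_t + (1/2) f_xx) dt + f_x dB_t. Compute partials of f(t, x) = 2*x^4*cos(2*t):
  f_t(t,x)  = -4*x^4*sin(2*t)
  f_x(t,x)  = 8*x^3*cos(2*t)
  f_xx(t,x) = 24*x^2*cos(2*t)
Assemble drift = f_t + (1/2) f_xx = 4*x^2*(-x^2*sin(2*t) + 3*cos(2*t)) and diffusion = f_x = 8*x^3*cos(2*t). Substituting x = B_t:
  d(2*B_t^4*cos(2*t)) = (4*B_t^2*(-B_t^2*sin(2*t) + 3*cos(2*t))) dt + (8*B_t^3*cos(2*t)) dB_t.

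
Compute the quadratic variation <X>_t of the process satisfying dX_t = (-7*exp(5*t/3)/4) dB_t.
<X>_t = 147*exp(10*t/3)/160 - 147/160

For an Itô process dX_t = a(t) dt + b(t) dB_t, the quadratic variation is <X>_t = int_0^t b(s)^2 ds (the drift term does not contribute). Here b(s) = -7*exp(5*s/3)/4, so
  b(s)^2 = 49*exp(10*s/3)/16.
Integrating from 0 to t:
  <X>_t = int_0^t (49*exp(10*s/3)/16) ds = 147*exp(10*t/3)/160 - 147/160.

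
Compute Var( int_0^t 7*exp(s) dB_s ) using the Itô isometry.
Var = 49*exp(2*t)/2 - 49/2

The Itô integral of a deterministic integrand f(s) has mean 0 because each increment f(s) * (B_{s+ds} - B_s) has mean 0. By the Itô isometry:
  Var( int_0^t f(s) dB_s ) = E[ (int_0^t f(s) dB_s)^2 ] = int_0^t f(s)^2 ds.
Here f(s) = 7*exp(s), so f(s)^2 = 49*exp(2*s). Integrate:
  int_0^t (49*exp(2*s)) ds = 49*exp(2*t)/2 - 49/2.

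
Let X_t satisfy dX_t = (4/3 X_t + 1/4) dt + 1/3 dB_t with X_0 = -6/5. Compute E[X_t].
E[X_t] = -81*exp(4*t/3)/80 - 3/16

Taking expectations and using E[dB_t] = 0, the mean m(t) = E[X_t] satisfies the ODE m'(t) = a m(t) + b with m(0) = x_0. With a = 4/3, b = 1/4, x_0 = -6/5, the solution is
  m(t) = x_0 * exp(a t) + (b/a) * (exp(a t) - 1)
       = (-6/5) * exp((4/3) t) + ((1/4)/(4/3)) * (exp((4/3) t) - 1)
       = -81*exp(4*t/3)/80 - 3/16.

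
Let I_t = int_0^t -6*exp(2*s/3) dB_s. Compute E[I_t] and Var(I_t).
E[I_t] = 0; Var(I_t) = 27*exp(4*t/3) - 27

The Itô integral of a deterministic integrand f(s) has mean 0 because each increment f(s) * (B_{s+ds} - B_s) has mean 0. By the Itô isometry:
  Var( int_0^t f(s) dB_s ) = E[ (int_0^t f(s) dB_s)^2 ] = int_0^t f(s)^2 ds.
Here f(s) = -6*exp(2*s/3), so f(s)^2 = 36*exp(4*s/3). Integrate:
  int_0^t (36*exp(4*s/3)) ds = 27*exp(4*t/3) - 27.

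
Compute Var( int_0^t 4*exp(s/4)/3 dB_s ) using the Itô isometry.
Var = 32*exp(t/2)/9 - 32/9

The Itô integral of a deterministic integrand f(s) has mean 0 because each increment f(s) * (B_{s+ds} - B_s) has mean 0. By the Itô isometry:
  Var( int_0^t f(s) dB_s ) = E[ (int_0^t f(s) dB_s)^2 ] = int_0^t f(s)^2 ds.
Here f(s) = 4*exp(s/4)/3, so f(s)^2 = 16*exp(s/2)/9. Integrate:
  int_0^t (16*exp(s/2)/9) ds = 32*exp(t/2)/9 - 32/9.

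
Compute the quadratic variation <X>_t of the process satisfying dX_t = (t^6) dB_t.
<X>_t = t^13/13

For an Itô process dX_t = a(t) dt + b(t) dB_t, the quadratic variation is <X>_t = int_0^t b(s)^2 ds (the drift term does not contribute). Here b(s) = s^6, so
  b(s)^2 = s^12.
Integrating from 0 to t:
  <X>_t = int_0^t (s^12) ds = t^13/13.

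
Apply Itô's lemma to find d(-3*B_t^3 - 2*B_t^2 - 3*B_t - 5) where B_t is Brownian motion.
d(-3*B_t^3 - 2*B_t^2 - 3*B_t - 5) = (-9*B_t - 2) dt + (-9*B_t^2 - 4*B_t - 3) dB_t

Itô's formula for f(B_t) gives d f(B_t) = f'(B_t) dB_t + (1/2) f''(B_t) dt. Compute derivatives of f(x) = -3*x^3 - 2*x^2 - 3*x - 5:
  f'(x)  = -9*x^2 - 4*x - 3
  f''(x) = -18*x - 4
Substitute x = B_t and multiply the f'' term by 1/2:
  drift     = (1/2) * (-18*x - 4) evaluated at B_t = -9*B_t - 2
  diffusion = (-9*x^2 - 4*x - 3) evaluated at B_t = -9*B_t^2 - 4*B_t - 3
Therefore d(-3*B_t^3 - 2*B_t^2 - 3*B_t - 5) = (-9*B_t - 2) dt + (-9*B_t^2 - 4*B_t - 3) dB_t.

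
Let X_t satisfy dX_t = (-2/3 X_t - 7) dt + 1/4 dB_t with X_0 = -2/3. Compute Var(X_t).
Var(X_t) = 3/64 - 3*exp(-4*t/3)/64

The variance V(t) = Var(X_t) satisfies V'(t) = 2 a V(t) + c^2 with V(0) = 0 (drift coefficient is linear in X, diffusion is constant). With a = -2/3, c = 1/4, the solution is
  V(t) = (c^2 / (2 a)) * (exp(2 a t) - 1)
       = ((1/4)^2 / (2*(-2/3))) * (exp((-4/3) t) - 1)
       = 3/64 - 3*exp(-4*t/3)/64.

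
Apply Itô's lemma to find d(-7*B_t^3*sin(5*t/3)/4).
d(-7*B_t^3*sin(5*t/3)/4) = (-7*B_t*(5*B_t^2*cos(5*t/3) + 9*sin(5*t/3))/12) dt + (-21*B_t^2*sin(5*t/3)/4) dB_t

Itô's formula for f(t, x): d f(t, B_t) = (f_t + (1/2) f_xx) dt + f_x dB_t. Compute partials of f(t, x) = -7*x^3*sin(5*t/3)/4:
  f_t(t,x)  = -35*x^3*cos(5*t/3)/12
  f_x(t,x)  = -21*x^2*sin(5*t/3)/4
  f_xx(t,x) = -21*x*sin(5*t/3)/2
Assemble drift = f_t + (1/2) f_xx = -7*x*(5*x^2*cos(5*t/3) + 9*sin(5*t/3))/12 and diffusion = f_x = -21*x^2*sin(5*t/3)/4. Substituting x = B_t:
  d(-7*B_t^3*sin(5*t/3)/4) = (-7*B_t*(5*B_t^2*cos(5*t/3) + 9*sin(5*t/3))/12) dt + (-21*B_t^2*sin(5*t/3)/4) dB_t.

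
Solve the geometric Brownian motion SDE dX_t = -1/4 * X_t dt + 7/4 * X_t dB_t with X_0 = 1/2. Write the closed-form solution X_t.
X_t = 1/2 * exp((-57/32) * t + (7/4) * B_t)

For GBM dX = mu X dt + sigma X dB with X_0 = x_0, apply Itô to Y = log X: dY = (mu - sigma^2/2) dt + sigma dB, so Y_t = log(x_0) + (mu - sigma^2/2) t + sigma B_t and hence X_t = x_0 * exp((mu - sigma^2/2) t + sigma B_t).
With mu = -1/4, sigma = 7/4, x_0 = 1/2, this gives:
  X_t = 1/2 * exp((-57/32) * t + (7/4) * B_t).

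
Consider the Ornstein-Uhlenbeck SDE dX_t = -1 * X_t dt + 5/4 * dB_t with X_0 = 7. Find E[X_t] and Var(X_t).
E[X_t] = 7*exp(-t); Var(X_t) = 25/32 - 25*exp(-2*t)/32

The OU SDE dX = -theta X dt + sigma dB admits the integrating factor exp(theta t): d(exp(theta t) X_t) = sigma exp(theta t) dB_t. Integrating from 0 to t:
  X_t = x_0 * exp(-theta t) + sigma * int_0^t exp(-theta (t-s)) dB_s.
The Itô integral has mean 0 and (by the Itô isometry) variance sigma^2 * int_0^t exp(-2 theta (t - s)) ds = sigma^2 * (1 - exp(-2 theta t)) / (2 theta).
With theta = 1, sigma = 5/4, x_0 = 7:
  E[X_t] = 7 * exp(-1 t) = 7*exp(-t)
  Var(X_t) = (5/4)^2 * (1 - exp(-2*1 t)) / (2 * 1) = 25/32 - 25*exp(-2*t)/32.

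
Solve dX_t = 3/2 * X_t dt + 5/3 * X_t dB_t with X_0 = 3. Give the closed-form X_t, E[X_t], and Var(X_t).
X_t = 3 * exp((1/9) t + (5/3) B_t); E[X_t] = 3*exp(3*t/2); Var(X_t) = 9*(exp(25*t/9) - 1)*exp(3*t)

For GBM dX = mu X dt + sigma X dB with X_0 = x_0, apply Itô to Y = log X: dY = (mu - sigma^2/2) dt + sigma dB, so Y_t = log(x_0) + (mu - sigma^2/2) t + sigma B_t and hence X_t = x_0 * exp((mu - sigma^2/2) t + sigma B_t).
With mu = 3/2, sigma = 5/3, x_0 = 3, this gives:
  X_t = 3 * exp((1/9) * t + (5/3) * B_t).
Since sigma*B_t ~ Normal(0, sigma^2 t), E[exp(sigma*B_t)] = exp(sigma^2 t / 2); so E[X_t] = x_0 * exp((mu - sigma^2/2) t) * exp(sigma^2 t / 2) = x_0 * exp(mu t) = 3*exp(3*t/2).
Var(X_t) = E[X_t^2] - (E[X_t])^2 = x_0^2 * exp(2 mu t) * (exp(sigma^2 t) - 1) = 9*(exp(25*t/9) - 1)*exp(3*t).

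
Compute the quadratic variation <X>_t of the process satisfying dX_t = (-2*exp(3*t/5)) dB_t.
<X>_t = 10*exp(6*t/5)/3 - 10/3

For an Itô process dX_t = a(t) dt + b(t) dB_t, the quadratic variation is <X>_t = int_0^t b(s)^2 ds (the drift term does not contribute). Here b(s) = -2*exp(3*s/5), so
  b(s)^2 = 4*exp(6*s/5).
Integrating from 0 to t:
  <X>_t = int_0^t (4*exp(6*s/5)) ds = 10*exp(6*t/5)/3 - 10/3.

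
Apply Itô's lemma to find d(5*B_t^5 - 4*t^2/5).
d(5*B_t^5 - 4*t^2/5) = (50*B_t^3 - 8*t/5) dt + (25*B_t^4) dB_t

Itô's formula for f(t, x): d f(t, B_t) = (f_t + (1/2) f_xx) dt + f_x dB_t. Compute partials of f(t, x) = -4*t^2/5 + 5*x^5:
  f_t(t,x)  = -8*t/5
  f_x(t,x)  = 25*x^4
  f_xx(t,x) = 100*x^3
Assemble drift = f_t + (1/2) f_xx = -8*t/5 + 50*x^3 and diffusion = f_x = 25*x^4. Substituting x = B_t:
  d(5*B_t^5 - 4*t^2/5) = (50*B_t^3 - 8*t/5) dt + (25*B_t^4) dB_t.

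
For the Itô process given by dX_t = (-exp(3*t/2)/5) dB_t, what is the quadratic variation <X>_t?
<X>_t = exp(3*t)/75 - 1/75

For an Itô process dX_t = a(t) dt + b(t) dB_t, the quadratic variation is <X>_t = int_0^t b(s)^2 ds (the drift term does not contribute). Here b(s) = -exp(3*s/2)/5, so
  b(s)^2 = exp(3*s)/25.
Integrating from 0 to t:
  <X>_t = int_0^t (exp(3*s)/25) ds = exp(3*t)/75 - 1/75.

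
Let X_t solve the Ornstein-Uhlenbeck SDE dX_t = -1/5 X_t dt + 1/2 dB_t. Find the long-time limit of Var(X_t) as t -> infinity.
lim Var(X_t) = 5/8

The OU SDE dX = -theta X dt + sigma dB admits the integrating factor exp(theta t): d(exp(theta t) X_t) = sigma exp(theta t) dB_t. Integrating from 0 to t gives X_t = x_0 * exp(-theta t) + sigma * int_0^t exp(-theta (t-s)) dB_s for any initial x_0. The Itô integral has variance (by the Itô isometry) sigma^2 * int_0^t exp(-2 theta (t - s)) ds = sigma^2 * (1 - exp(-2 theta t)) / (2 theta), independent of x_0.
With theta = 1/5, sigma = 1/2:
  Var(X_t) = (1/2)^2 * (1 - exp(-2*1/5 t)) / (2 * 1/5) = 5/8 - 5*exp(-2*t/5)/8.
As t -> infinity, exp(-2*1/5 t) -> 0, so the stationary variance is sigma^2 / (2 theta) = 5/8.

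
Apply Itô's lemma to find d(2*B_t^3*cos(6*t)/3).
d(2*B_t^3*cos(6*t)/3) = (2*B_t*(-2*B_t^2*sin(6*t) + cos(6*t))) dt + (2*B_t^2*cos(6*t)) dB_t

Itô's formula for f(t, x): d f(t, B_t) = (f_t + (1/2) f_xx) dt + f_x dB_t. Compute partials of f(t, x) = 2*x^3*cos(6*t)/3:
  f_t(t,x)  = -4*x^3*sin(6*t)
  f_x(t,x)  = 2*x^2*cos(6*t)
  f_xx(t,x) = 4*x*cos(6*t)
Assemble drift = f_t + (1/2) f_xx = 2*x*(-2*x^2*sin(6*t) + cos(6*t)) and diffusion = f_x = 2*x^2*cos(6*t). Substituting x = B_t:
  d(2*B_t^3*cos(6*t)/3) = (2*B_t*(-2*B_t^2*sin(6*t) + cos(6*t))) dt + (2*B_t^2*cos(6*t)) dB_t.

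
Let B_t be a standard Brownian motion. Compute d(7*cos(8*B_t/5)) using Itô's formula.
d(7*cos(8*B_t/5)) = (-224*cos(8*B_t/5)/25) dt + (-56*sin(8*B_t/5)/5) dB_t

Itô's formula for f(B_t) gives d f(B_t) = f'(B_t) dB_t + (1/2) f''(B_t) dt. Compute derivatives of f(x) = 7*cos(8*x/5):
  f'(x)  = -56*sin(8*x/5)/5
  f''(x) = -448*cos(8*x/5)/25
Substitute x = B_t and multiply the f'' term by 1/2:
  drift     = (1/2) * (-448*cos(8*x/5)/25) evaluated at B_t = -224*cos(8*B_t/5)/25
  diffusion = (-56*sin(8*x/5)/5) evaluated at B_t = -56*sin(8*B_t/5)/5
Therefore d(7*cos(8*B_t/5)) = (-224*cos(8*B_t/5)/25) dt + (-56*sin(8*B_t/5)/5) dB_t.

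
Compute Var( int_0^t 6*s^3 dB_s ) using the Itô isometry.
Var = 36*t^7/7

The Itô integral of a deterministic integrand f(s) has mean 0 because each increment f(s) * (B_{s+ds} - B_s) has mean 0. By the Itô isometry:
  Var( int_0^t f(s) dB_s ) = E[ (int_0^t f(s) dB_s)^2 ] = int_0^t f(s)^2 ds.
Here f(s) = 6*s^3, so f(s)^2 = 36*s^6. Integrate:
  int_0^t (36*s^6) ds = 36*t^7/7.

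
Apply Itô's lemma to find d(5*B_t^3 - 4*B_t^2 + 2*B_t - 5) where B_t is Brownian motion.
d(5*B_t^3 - 4*B_t^2 + 2*B_t - 5) = (15*B_t - 4) dt + (15*B_t^2 - 8*B_t + 2) dB_t

Itô's formula for f(B_t) gives d f(B_t) = f'(B_t) dB_t + (1/2) f''(B_t) dt. Compute derivatives of f(x) = 5*x^3 - 4*x^2 + 2*x - 5:
  f'(x)  = 15*x^2 - 8*x + 2
  f''(x) = 30*x - 8
Substitute x = B_t and multiply the f'' term by 1/2:
  drift     = (1/2) * (30*x - 8) evaluated at B_t = 15*B_t - 4
  diffusion = (15*x^2 - 8*x + 2) evaluated at B_t = 15*B_t^2 - 8*B_t + 2
Therefore d(5*B_t^3 - 4*B_t^2 + 2*B_t - 5) = (15*B_t - 4) dt + (15*B_t^2 - 8*B_t + 2) dB_t.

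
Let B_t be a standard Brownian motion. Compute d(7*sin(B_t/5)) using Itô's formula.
d(7*sin(B_t/5)) = (-7*sin(B_t/5)/50) dt + (7*cos(B_t/5)/5) dB_t

Itô's formula for f(B_t) gives d f(B_t) = f'(B_t) dB_t + (1/2) f''(B_t) dt. Compute derivatives of f(x) = 7*sin(x/5):
  f'(x)  = 7*cos(x/5)/5
  f''(x) = -7*sin(x/5)/25
Substitute x = B_t and multiply the f'' term by 1/2:
  drift     = (1/2) * (-7*sin(x/5)/25) evaluated at B_t = -7*sin(B_t/5)/50
  diffusion = (7*cos(x/5)/5) evaluated at B_t = 7*cos(B_t/5)/5
Therefore d(7*sin(B_t/5)) = (-7*sin(B_t/5)/50) dt + (7*cos(B_t/5)/5) dB_t.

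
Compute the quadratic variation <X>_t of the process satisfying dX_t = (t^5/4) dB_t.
<X>_t = t^11/176

For an Itô process dX_t = a(t) dt + b(t) dB_t, the quadratic variation is <X>_t = int_0^t b(s)^2 ds (the drift term does not contribute). Here b(s) = s^5/4, so
  b(s)^2 = s^10/16.
Integrating from 0 to t:
  <X>_t = int_0^t (s^10/16) ds = t^11/176.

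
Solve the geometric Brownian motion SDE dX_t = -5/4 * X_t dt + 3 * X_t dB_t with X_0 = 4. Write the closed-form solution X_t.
X_t = 4 * exp((-23/4) * t + (3) * B_t)

For GBM dX = mu X dt + sigma X dB with X_0 = x_0, apply Itô to Y = log X: dY = (mu - sigma^2/2) dt + sigma dB, so Y_t = log(x_0) + (mu - sigma^2/2) t + sigma B_t and hence X_t = x_0 * exp((mu - sigma^2/2) t + sigma B_t).
With mu = -5/4, sigma = 3, x_0 = 4, this gives:
  X_t = 4 * exp((-23/4) * t + (3) * B_t).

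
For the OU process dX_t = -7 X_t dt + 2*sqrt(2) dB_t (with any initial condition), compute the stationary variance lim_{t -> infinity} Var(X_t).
lim Var(X_t) = 4/7

The OU SDE dX = -theta X dt + sigma dB admits the integrating factor exp(theta t): d(exp(theta t) X_t) = sigma exp(theta t) dB_t. Integrating from 0 to t gives X_t = x_0 * exp(-theta t) + sigma * int_0^t exp(-theta (t-s)) dB_s for any initial x_0. The Itô integral has variance (by the Itô isometry) sigma^2 * int_0^t exp(-2 theta (t - s)) ds = sigma^2 * (1 - exp(-2 theta t)) / (2 theta), independent of x_0.
With theta = 7, sigma = 2*sqrt(2):
  Var(X_t) = (2*sqrt(2))^2 * (1 - exp(-2*7 t)) / (2 * 7) = 4/7 - 4*exp(-14*t)/7.
As t -> infinity, exp(-2*7 t) -> 0, so the stationary variance is sigma^2 / (2 theta) = 4/7.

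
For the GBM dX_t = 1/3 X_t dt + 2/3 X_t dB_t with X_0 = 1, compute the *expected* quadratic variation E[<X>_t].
E[<X>_t] = 2*exp(10*t/9)/5 - 2/5

<X>_t = int_0^t ((2/3) * X_s)^2 ds. Taking expectation inside the integral: E[<X>_t] = (2/3)^2 * int_0^t E[X_s^2] ds. For GBM, E[X_s^2] = x_0^2 * exp((2 mu + sigma^2) s). Integrating:
  E[<X>_t] = (2/3)^2 * 1^2 * (exp((2*(1/3) + (2/3)^2) t) - 1) / (2*(1/3) + (2/3)^2)
           = (2/3)^2 * 1^2 * (exp((10/9) t) - 1) / (10/9) = 2*exp(10*t/9)/5 - 2/5.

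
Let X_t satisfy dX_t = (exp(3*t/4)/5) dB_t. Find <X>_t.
<X>_t = 2*exp(3*t/2)/75 - 2/75

For an Itô process dX_t = a(t) dt + b(t) dB_t, the quadratic variation is <X>_t = int_0^t b(s)^2 ds (the drift term does not contribute). Here b(s) = exp(3*s/4)/5, so
  b(s)^2 = exp(3*s/2)/25.
Integrating from 0 to t:
  <X>_t = int_0^t (exp(3*s/2)/25) ds = 2*exp(3*t/2)/75 - 2/75.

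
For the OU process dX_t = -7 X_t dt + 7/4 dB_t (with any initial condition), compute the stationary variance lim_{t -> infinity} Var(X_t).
lim Var(X_t) = 7/32

The OU SDE dX = -theta X dt + sigma dB admits the integrating factor exp(theta t): d(exp(theta t) X_t) = sigma exp(theta t) dB_t. Integrating from 0 to t gives X_t = x_0 * exp(-theta t) + sigma * int_0^t exp(-theta (t-s)) dB_s for any initial x_0. The Itô integral has variance (by the Itô isometry) sigma^2 * int_0^t exp(-2 theta (t - s)) ds = sigma^2 * (1 - exp(-2 theta t)) / (2 theta), independent of x_0.
With theta = 7, sigma = 7/4:
  Var(X_t) = (7/4)^2 * (1 - exp(-2*7 t)) / (2 * 7) = 7/32 - 7*exp(-14*t)/32.
As t -> infinity, exp(-2*7 t) -> 0, so the stationary variance is sigma^2 / (2 theta) = 7/32.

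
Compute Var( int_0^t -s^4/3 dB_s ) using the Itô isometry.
Var = t^9/81

The Itô integral of a deterministic integrand f(s) has mean 0 because each increment f(s) * (B_{s+ds} - B_s) has mean 0. By the Itô isometry:
  Var( int_0^t f(s) dB_s ) = E[ (int_0^t f(s) dB_s)^2 ] = int_0^t f(s)^2 ds.
Here f(s) = -s^4/3, so f(s)^2 = s^8/9. Integrate:
  int_0^t (s^8/9) ds = t^9/81.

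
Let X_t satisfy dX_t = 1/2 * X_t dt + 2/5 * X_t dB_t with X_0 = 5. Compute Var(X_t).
Var(X_t) = 25*(exp(4*t/25) - 1)*exp(t)

For GBM dX = mu X dt + sigma X dB with X_0 = x_0, apply Itô to Y = log X: dY = (mu - sigma^2/2) dt + sigma dB, so Y_t = log(x_0) + (mu - sigma^2/2) t + sigma B_t and hence X_t = x_0 * exp((mu - sigma^2/2) t + sigma B_t).
With mu = 1/2, sigma = 2/5, x_0 = 5, this gives:
  X_t = 5 * exp((21/50) * t + (2/5) * B_t).
Since sigma*B_t ~ Normal(0, sigma^2 t), E[exp(sigma*B_t)] = exp(sigma^2 t / 2); so E[X_t] = x_0 * exp((mu - sigma^2/2) t) * exp(sigma^2 t / 2) = x_0 * exp(mu t) = 5*exp(t/2).
Var(X_t) = E[X_t^2] - (E[X_t])^2 = x_0^2 * exp(2 mu t) * (exp(sigma^2 t) - 1) = 25*(exp(4*t/25) - 1)*exp(t).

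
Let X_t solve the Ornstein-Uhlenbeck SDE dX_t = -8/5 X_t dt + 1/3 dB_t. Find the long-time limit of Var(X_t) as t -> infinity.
lim Var(X_t) = 5/144

The OU SDE dX = -theta X dt + sigma dB admits the integrating factor exp(theta t): d(exp(theta t) X_t) = sigma exp(theta t) dB_t. Integrating from 0 to t gives X_t = x_0 * exp(-theta t) + sigma * int_0^t exp(-theta (t-s)) dB_s for any initial x_0. The Itô integral has variance (by the Itô isometry) sigma^2 * int_0^t exp(-2 theta (t - s)) ds = sigma^2 * (1 - exp(-2 theta t)) / (2 theta), independent of x_0.
With theta = 8/5, sigma = 1/3:
  Var(X_t) = (1/3)^2 * (1 - exp(-2*8/5 t)) / (2 * 8/5) = 5/144 - 5*exp(-16*t/5)/144.
As t -> infinity, exp(-2*8/5 t) -> 0, so the stationary variance is sigma^2 / (2 theta) = 5/144.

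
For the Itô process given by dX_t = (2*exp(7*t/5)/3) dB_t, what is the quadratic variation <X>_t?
<X>_t = 10*exp(14*t/5)/63 - 10/63

For an Itô process dX_t = a(t) dt + b(t) dB_t, the quadratic variation is <X>_t = int_0^t b(s)^2 ds (the drift term does not contribute). Here b(s) = 2*exp(7*s/5)/3, so
  b(s)^2 = 4*exp(14*s/5)/9.
Integrating from 0 to t:
  <X>_t = int_0^t (4*exp(14*s/5)/9) ds = 10*exp(14*t/5)/63 - 10/63.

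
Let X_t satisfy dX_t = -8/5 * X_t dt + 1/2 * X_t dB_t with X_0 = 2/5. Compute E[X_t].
E[X_t] = 2*exp(-8*t/5)/5

For GBM dX = mu X dt + sigma X dB with X_0 = x_0, apply Itô to Y = log X: dY = (mu - sigma^2/2) dt + sigma dB, so Y_t = log(x_0) + (mu - sigma^2/2) t + sigma B_t and hence X_t = x_0 * exp((mu - sigma^2/2) t + sigma B_t).
With mu = -8/5, sigma = 1/2, x_0 = 2/5, this gives:
  X_t = 2/5 * exp((-69/40) * t + (1/2) * B_t).
Since sigma*B_t ~ Normal(0, sigma^2 t), E[exp(sigma*B_t)] = exp(sigma^2 t / 2); so E[X_t] = x_0 * exp((mu - sigma^2/2) t) * exp(sigma^2 t / 2) = x_0 * exp(mu t) = 2*exp(-8*t/5)/5.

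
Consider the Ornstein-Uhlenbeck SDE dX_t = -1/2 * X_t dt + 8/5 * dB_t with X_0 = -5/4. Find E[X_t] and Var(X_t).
E[X_t] = -5*exp(-t/2)/4; Var(X_t) = 64/25 - 64*exp(-t)/25

The OU SDE dX = -theta X dt + sigma dB admits the integrating factor exp(theta t): d(exp(theta t) X_t) = sigma exp(theta t) dB_t. Integrating from 0 to t:
  X_t = x_0 * exp(-theta t) + sigma * int_0^t exp(-theta (t-s)) dB_s.
The Itô integral has mean 0 and (by the Itô isometry) variance sigma^2 * int_0^t exp(-2 theta (t - s)) ds = sigma^2 * (1 - exp(-2 theta t)) / (2 theta).
With theta = 1/2, sigma = 8/5, x_0 = -5/4:
  E[X_t] = -5/4 * exp(-1/2 t) = -5*exp(-t/2)/4
  Var(X_t) = (8/5)^2 * (1 - exp(-2*1/2 t)) / (2 * 1/2) = 64/25 - 64*exp(-t)/25.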